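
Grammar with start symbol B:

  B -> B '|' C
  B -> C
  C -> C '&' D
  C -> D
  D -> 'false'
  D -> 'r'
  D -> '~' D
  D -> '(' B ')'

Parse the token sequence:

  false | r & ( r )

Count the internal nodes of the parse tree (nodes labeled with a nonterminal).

11

[B [B [C [D false]]] | [C [C [D r]] & [D ( [B [C [D r]]] )]]]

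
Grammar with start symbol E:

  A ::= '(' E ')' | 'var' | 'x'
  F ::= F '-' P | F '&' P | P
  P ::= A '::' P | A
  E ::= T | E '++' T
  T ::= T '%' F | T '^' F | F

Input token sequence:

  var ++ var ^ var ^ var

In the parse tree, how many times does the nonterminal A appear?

4

[E [E [T [F [P [A var]]]]] ++ [T [T [T [F [P [A var]]]] ^ [F [P [A var]]]] ^ [F [P [A var]]]]]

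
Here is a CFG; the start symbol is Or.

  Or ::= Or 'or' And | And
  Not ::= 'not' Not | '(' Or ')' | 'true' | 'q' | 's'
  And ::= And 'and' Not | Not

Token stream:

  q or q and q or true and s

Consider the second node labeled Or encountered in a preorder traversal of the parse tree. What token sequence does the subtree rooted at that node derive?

[Or [Or [Or [And [Not q]]] or [And [And [Not q]] and [Not q]]] or [And [And [Not true]] and [Not s]]]

q or q and q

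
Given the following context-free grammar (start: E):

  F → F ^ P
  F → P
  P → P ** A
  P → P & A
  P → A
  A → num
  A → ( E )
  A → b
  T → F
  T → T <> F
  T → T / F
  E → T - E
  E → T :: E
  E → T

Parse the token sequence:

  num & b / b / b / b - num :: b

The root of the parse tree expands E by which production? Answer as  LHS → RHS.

[E [T [T [T [T [F [P [P [A num]] & [A b]]]] / [F [P [A b]]]] / [F [P [A b]]]] / [F [P [A b]]]] - [E [T [F [P [A num]]]] :: [E [T [F [P [A b]]]]]]]

E → T - E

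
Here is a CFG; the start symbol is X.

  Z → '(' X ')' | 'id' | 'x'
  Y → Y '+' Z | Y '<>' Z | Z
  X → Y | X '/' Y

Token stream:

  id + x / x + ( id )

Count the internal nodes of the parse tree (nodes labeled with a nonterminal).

13

[X [X [Y [Y [Z id]] + [Z x]]] / [Y [Y [Z x]] + [Z ( [X [Y [Z id]]] )]]]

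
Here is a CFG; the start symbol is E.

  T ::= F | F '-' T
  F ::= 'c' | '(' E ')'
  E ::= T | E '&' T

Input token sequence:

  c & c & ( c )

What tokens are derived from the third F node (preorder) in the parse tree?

[E [E [E [T [F c]]] & [T [F c]]] & [T [F ( [E [T [F c]]] )]]]

( c )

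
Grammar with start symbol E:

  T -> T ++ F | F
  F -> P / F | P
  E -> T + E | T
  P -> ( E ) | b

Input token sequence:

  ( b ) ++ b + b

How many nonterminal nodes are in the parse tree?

[E [T [T [F [P ( [E [T [F [P b]]]] )]]] ++ [F [P b]]] + [E [T [F [P b]]]]]

15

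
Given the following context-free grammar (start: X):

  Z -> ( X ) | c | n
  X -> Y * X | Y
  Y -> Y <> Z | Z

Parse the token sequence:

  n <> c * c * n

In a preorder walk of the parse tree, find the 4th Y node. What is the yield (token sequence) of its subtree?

[X [Y [Y [Z n]] <> [Z c]] * [X [Y [Z c]] * [X [Y [Z n]]]]]

n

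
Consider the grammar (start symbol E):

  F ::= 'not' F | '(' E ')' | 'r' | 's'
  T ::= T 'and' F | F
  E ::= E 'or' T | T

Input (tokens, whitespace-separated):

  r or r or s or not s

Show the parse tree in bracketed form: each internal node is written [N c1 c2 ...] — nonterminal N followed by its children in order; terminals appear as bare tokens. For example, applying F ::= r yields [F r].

[E [E [E [E [T [F r]]] or [T [F r]]] or [T [F s]]] or [T [F not [F s]]]]

E
E or T
E or T or T
E or T or T or T
T or T or T or T
F or T or T or T
r or T or T or T
r or F or T or T
r or r or T or T
r or r or F or T
r or r or s or T
r or r or s or F
r or r or s or not F
r or r or s or not s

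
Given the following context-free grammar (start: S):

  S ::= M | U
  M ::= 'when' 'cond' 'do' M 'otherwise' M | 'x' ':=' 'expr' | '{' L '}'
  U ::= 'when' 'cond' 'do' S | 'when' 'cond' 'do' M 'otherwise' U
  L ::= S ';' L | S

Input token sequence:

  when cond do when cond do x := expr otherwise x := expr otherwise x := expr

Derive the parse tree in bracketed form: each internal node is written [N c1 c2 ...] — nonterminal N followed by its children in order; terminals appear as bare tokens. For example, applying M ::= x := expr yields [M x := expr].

[S [M when cond do [M when cond do [M x := expr] otherwise [M x := expr]] otherwise [M x := expr]]]

S
M
when cond do M otherwise M
when cond do when cond do M otherwise M otherwise M
when cond do when cond do x := expr otherwise M otherwise M
when cond do when cond do x := expr otherwise x := expr otherwise M
when cond do when cond do x := expr otherwise x := expr otherwise x := expr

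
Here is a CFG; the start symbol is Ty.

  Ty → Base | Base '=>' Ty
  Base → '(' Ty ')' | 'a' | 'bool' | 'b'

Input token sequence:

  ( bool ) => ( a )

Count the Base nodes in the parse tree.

4

[Ty [Base ( [Ty [Base bool]] )] => [Ty [Base ( [Ty [Base a]] )]]]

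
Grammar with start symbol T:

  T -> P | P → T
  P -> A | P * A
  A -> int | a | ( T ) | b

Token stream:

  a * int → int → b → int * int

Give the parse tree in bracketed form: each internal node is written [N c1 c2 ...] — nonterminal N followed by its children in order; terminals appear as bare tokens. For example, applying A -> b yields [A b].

T
P → T
P * A → T
A * A → T
a * A → T
a * int → T
a * int → P → T
a * int → A → T
a * int → int → T
a * int → int → P → T
a * int → int → A → T
a * int → int → b → T
a * int → int → b → P
a * int → int → b → P * A
a * int → int → b → A * A
a * int → int → b → int * A
a * int → int → b → int * int

[T [P [P [A a]] * [A int]] → [T [P [A int]] → [T [P [A b]] → [T [P [P [A int]] * [A int]]]]]]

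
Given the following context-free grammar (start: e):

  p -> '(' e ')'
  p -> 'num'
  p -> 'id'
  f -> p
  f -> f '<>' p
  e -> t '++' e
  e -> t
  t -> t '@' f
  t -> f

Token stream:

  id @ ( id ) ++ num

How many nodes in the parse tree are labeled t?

4

[e [t [t [f [p id]]] @ [f [p ( [e [t [f [p id]]]] )]]] ++ [e [t [f [p num]]]]]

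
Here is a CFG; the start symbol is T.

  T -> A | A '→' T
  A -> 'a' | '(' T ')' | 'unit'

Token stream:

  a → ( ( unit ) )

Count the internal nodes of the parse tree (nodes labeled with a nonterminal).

8

[T [A a] → [T [A ( [T [A ( [T [A unit]] )]] )]]]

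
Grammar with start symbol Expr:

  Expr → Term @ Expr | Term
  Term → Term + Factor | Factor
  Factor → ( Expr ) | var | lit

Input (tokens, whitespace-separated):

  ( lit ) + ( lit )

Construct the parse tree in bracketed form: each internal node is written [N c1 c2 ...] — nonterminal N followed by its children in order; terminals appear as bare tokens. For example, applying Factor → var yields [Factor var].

Expr
Term
Term + Factor
Factor + Factor
( Expr ) + Factor
( Term ) + Factor
( Factor ) + Factor
( lit ) + Factor
( lit ) + ( Expr )
( lit ) + ( Term )
( lit ) + ( Factor )
( lit ) + ( lit )

[Expr [Term [Term [Factor ( [Expr [Term [Factor lit]]] )]] + [Factor ( [Expr [Term [Factor lit]]] )]]]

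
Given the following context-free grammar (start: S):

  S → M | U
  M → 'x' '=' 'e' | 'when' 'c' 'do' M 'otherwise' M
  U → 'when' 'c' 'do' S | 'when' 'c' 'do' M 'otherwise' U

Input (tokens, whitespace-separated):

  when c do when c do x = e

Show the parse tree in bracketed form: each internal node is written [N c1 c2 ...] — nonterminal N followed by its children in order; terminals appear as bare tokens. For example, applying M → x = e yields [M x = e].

[S [U when c do [S [U when c do [S [M x = e]]]]]]

S
U
when c do S
when c do U
when c do when c do S
when c do when c do M
when c do when c do x = e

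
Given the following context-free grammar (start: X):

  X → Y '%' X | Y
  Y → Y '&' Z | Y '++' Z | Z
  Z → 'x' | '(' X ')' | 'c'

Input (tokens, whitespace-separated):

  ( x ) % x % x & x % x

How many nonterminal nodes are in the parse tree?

17

[X [Y [Z ( [X [Y [Z x]]] )]] % [X [Y [Z x]] % [X [Y [Y [Z x]] & [Z x]] % [X [Y [Z x]]]]]]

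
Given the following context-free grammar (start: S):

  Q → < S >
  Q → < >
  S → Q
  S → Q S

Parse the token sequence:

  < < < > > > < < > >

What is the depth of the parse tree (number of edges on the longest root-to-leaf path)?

6

[S [Q < [S [Q < [S [Q < >]] >]] >] [S [Q < [S [Q < >]] >]]]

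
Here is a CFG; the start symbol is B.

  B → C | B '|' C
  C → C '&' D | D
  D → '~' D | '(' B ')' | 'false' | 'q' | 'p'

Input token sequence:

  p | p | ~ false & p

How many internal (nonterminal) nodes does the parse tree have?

[B [B [B [C [D p]]] | [C [D p]]] | [C [C [D ~ [D false]]] & [D p]]]

12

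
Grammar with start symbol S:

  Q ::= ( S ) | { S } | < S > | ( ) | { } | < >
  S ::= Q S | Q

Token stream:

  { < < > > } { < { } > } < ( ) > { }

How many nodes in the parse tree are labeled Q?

[S [Q { [S [Q < [S [Q < >]] >]] }] [S [Q { [S [Q < [S [Q { }]] >]] }] [S [Q < [S [Q ( )]] >] [S [Q { }]]]]]

9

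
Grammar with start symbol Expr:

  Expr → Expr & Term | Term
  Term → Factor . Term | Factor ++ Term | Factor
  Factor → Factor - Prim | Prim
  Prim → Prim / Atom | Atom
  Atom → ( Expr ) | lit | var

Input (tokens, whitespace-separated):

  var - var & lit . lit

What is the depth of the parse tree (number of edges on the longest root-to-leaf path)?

[Expr [Expr [Term [Factor [Factor [Prim [Atom var]]] - [Prim [Atom var]]]]] & [Term [Factor [Prim [Atom lit]]] . [Term [Factor [Prim [Atom lit]]]]]]

7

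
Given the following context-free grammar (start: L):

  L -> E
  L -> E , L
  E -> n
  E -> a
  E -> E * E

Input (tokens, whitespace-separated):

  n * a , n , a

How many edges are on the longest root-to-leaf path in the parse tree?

4

[L [E [E n] * [E a]] , [L [E n] , [L [E a]]]]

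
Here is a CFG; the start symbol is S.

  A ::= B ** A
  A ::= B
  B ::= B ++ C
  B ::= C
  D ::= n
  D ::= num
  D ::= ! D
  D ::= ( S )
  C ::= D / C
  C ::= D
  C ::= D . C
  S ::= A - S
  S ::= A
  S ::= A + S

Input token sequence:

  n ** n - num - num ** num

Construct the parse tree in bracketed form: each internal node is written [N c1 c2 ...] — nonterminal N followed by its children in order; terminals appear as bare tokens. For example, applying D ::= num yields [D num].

[S [A [B [C [D n]]] ** [A [B [C [D n]]]]] - [S [A [B [C [D num]]]] - [S [A [B [C [D num]]] ** [A [B [C [D num]]]]]]]]

S
A - S
B ** A - S
C ** A - S
D ** A - S
n ** A - S
n ** B - S
n ** C - S
n ** D - S
n ** n - S
n ** n - A - S
n ** n - B - S
n ** n - C - S
n ** n - D - S
n ** n - num - S
n ** n - num - A
n ** n - num - B ** A
n ** n - num - C ** A
n ** n - num - D ** A
n ** n - num - num ** A
n ** n - num - num ** B
n ** n - num - num ** C
n ** n - num - num ** D
n ** n - num - num ** num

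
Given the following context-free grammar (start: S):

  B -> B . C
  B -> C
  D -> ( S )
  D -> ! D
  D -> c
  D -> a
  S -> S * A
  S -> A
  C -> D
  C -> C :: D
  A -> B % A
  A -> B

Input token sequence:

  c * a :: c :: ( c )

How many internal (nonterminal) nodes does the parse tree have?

19

[S [S [A [B [C [D c]]]]] * [A [B [C [C [C [D a]] :: [D c]] :: [D ( [S [A [B [C [D c]]]]] )]]]]]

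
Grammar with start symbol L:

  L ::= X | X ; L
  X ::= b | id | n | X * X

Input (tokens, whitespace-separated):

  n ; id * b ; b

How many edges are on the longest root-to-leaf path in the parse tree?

4

[L [X n] ; [L [X [X id] * [X b]] ; [L [X b]]]]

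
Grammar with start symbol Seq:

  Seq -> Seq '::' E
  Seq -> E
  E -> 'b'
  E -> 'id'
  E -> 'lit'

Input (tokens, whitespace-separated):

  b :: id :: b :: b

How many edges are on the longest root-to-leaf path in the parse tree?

5

[Seq [Seq [Seq [Seq [E b]] :: [E id]] :: [E b]] :: [E b]]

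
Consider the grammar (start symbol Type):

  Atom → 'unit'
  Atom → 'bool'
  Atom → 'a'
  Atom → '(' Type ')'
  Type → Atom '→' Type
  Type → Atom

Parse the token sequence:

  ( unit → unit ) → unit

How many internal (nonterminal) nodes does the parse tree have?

[Type [Atom ( [Type [Atom unit] → [Type [Atom unit]]] )] → [Type [Atom unit]]]

8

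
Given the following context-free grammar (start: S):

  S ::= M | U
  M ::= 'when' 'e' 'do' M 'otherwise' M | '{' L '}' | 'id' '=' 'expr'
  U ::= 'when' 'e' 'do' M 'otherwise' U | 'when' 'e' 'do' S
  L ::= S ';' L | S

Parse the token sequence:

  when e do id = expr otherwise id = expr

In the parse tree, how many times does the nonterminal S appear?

[S [M when e do [M id = expr] otherwise [M id = expr]]]

1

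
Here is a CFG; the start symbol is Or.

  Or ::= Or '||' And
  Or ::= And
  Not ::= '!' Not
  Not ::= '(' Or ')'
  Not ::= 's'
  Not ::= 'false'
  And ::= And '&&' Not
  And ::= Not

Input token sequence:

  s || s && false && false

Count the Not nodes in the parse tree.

[Or [Or [And [Not s]]] || [And [And [And [Not s]] && [Not false]] && [Not false]]]

4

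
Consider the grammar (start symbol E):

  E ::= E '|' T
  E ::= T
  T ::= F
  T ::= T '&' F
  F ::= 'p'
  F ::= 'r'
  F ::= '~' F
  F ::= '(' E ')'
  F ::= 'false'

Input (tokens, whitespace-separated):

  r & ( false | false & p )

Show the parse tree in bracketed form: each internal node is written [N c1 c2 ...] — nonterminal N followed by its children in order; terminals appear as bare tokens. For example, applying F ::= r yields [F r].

[E [T [T [F r]] & [F ( [E [E [T [F false]]] | [T [T [F false]] & [F p]]] )]]]

E
T
T & F
F & F
r & F
r & ( E )
r & ( E | T )
r & ( T | T )
r & ( F | T )
r & ( false | T )
r & ( false | T & F )
r & ( false | F & F )
r & ( false | false & F )
r & ( false | false & p )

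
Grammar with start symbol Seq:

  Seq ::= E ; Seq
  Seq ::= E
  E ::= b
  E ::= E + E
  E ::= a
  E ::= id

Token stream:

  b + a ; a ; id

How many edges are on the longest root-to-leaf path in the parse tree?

[Seq [E [E b] + [E a]] ; [Seq [E a] ; [Seq [E id]]]]

4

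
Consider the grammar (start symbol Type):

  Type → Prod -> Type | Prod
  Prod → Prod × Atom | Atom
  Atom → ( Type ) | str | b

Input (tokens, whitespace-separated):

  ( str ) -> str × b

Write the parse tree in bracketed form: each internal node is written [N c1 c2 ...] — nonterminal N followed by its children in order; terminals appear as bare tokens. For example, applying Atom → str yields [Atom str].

Type
Prod -> Type
Atom -> Type
( Type ) -> Type
( Prod ) -> Type
( Atom ) -> Type
( str ) -> Type
( str ) -> Prod
( str ) -> Prod × Atom
( str ) -> Atom × Atom
( str ) -> str × Atom
( str ) -> str × b

[Type [Prod [Atom ( [Type [Prod [Atom str]]] )]] -> [Type [Prod [Prod [Atom str]] × [Atom b]]]]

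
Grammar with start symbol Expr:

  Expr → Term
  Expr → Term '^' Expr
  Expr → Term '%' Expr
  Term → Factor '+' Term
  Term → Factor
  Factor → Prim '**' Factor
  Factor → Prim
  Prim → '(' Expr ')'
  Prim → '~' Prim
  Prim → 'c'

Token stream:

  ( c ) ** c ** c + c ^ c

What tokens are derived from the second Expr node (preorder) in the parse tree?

[Expr [Term [Factor [Prim ( [Expr [Term [Factor [Prim c]]]] )] ** [Factor [Prim c] ** [Factor [Prim c]]]] + [Term [Factor [Prim c]]]] ^ [Expr [Term [Factor [Prim c]]]]]

c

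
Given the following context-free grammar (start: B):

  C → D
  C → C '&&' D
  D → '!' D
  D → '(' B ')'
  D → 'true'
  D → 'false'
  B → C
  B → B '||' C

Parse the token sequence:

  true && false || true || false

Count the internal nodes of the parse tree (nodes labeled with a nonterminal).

11

[B [B [B [C [C [D true]] && [D false]]] || [C [D true]]] || [C [D false]]]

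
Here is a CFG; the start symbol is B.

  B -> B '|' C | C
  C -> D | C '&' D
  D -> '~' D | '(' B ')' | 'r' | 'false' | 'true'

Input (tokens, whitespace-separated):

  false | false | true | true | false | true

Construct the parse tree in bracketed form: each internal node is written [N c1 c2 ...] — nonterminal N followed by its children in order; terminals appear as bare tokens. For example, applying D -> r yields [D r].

[B [B [B [B [B [B [C [D false]]] | [C [D false]]] | [C [D true]]] | [C [D true]]] | [C [D false]]] | [C [D true]]]

B
B | C
B | C | C
B | C | C | C
B | C | C | C | C
B | C | C | C | C | C
C | C | C | C | C | C
D | C | C | C | C | C
false | C | C | C | C | C
false | D | C | C | C | C
false | false | C | C | C | C
false | false | D | C | C | C
false | false | true | C | C | C
false | false | true | D | C | C
false | false | true | true | C | C
false | false | true | true | D | C
false | false | true | true | false | C
false | false | true | true | false | D
false | false | true | true | false | true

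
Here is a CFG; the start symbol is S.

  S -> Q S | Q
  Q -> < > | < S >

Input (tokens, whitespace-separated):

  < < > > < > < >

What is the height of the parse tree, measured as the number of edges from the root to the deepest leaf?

[S [Q < [S [Q < >]] >] [S [Q < >] [S [Q < >]]]]

4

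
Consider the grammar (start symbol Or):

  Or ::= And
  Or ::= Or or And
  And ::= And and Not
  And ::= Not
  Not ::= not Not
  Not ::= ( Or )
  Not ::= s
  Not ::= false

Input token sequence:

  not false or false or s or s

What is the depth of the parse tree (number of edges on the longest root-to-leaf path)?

[Or [Or [Or [Or [And [Not not [Not false]]]] or [And [Not false]]] or [And [Not s]]] or [And [Not s]]]

7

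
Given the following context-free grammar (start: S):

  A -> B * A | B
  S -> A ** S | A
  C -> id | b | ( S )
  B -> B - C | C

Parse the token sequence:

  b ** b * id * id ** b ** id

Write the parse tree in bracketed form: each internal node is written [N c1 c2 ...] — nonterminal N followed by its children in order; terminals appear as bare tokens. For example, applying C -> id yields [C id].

[S [A [B [C b]]] ** [S [A [B [C b]] * [A [B [C id]] * [A [B [C id]]]]] ** [S [A [B [C b]]] ** [S [A [B [C id]]]]]]]

S
A ** S
B ** S
C ** S
b ** S
b ** A ** S
b ** B * A ** S
b ** C * A ** S
b ** b * A ** S
b ** b * B * A ** S
b ** b * C * A ** S
b ** b * id * A ** S
b ** b * id * B ** S
b ** b * id * C ** S
b ** b * id * id ** S
b ** b * id * id ** A ** S
b ** b * id * id ** B ** S
b ** b * id * id ** C ** S
b ** b * id * id ** b ** S
b ** b * id * id ** b ** A
b ** b * id * id ** b ** B
b ** b * id * id ** b ** C
b ** b * id * id ** b ** id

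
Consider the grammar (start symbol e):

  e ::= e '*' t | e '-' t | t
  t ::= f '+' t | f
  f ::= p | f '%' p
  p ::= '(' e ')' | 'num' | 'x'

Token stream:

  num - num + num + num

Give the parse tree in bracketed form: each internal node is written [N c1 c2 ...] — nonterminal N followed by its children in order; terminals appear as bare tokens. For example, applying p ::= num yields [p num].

e
e - t
t - t
f - t
p - t
num - t
num - f + t
num - p + t
num - num + t
num - num + f + t
num - num + p + t
num - num + num + t
num - num + num + f
num - num + num + p
num - num + num + num

[e [e [t [f [p num]]]] - [t [f [p num]] + [t [f [p num]] + [t [f [p num]]]]]]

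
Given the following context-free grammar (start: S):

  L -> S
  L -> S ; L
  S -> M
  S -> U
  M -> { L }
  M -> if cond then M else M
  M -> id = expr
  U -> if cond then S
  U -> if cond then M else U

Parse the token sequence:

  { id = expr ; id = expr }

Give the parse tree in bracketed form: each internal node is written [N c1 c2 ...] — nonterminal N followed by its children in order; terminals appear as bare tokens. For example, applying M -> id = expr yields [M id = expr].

S
M
{ L }
{ S ; L }
{ M ; L }
{ id = expr ; L }
{ id = expr ; S }
{ id = expr ; M }
{ id = expr ; id = expr }

[S [M { [L [S [M id = expr]] ; [L [S [M id = expr]]]] }]]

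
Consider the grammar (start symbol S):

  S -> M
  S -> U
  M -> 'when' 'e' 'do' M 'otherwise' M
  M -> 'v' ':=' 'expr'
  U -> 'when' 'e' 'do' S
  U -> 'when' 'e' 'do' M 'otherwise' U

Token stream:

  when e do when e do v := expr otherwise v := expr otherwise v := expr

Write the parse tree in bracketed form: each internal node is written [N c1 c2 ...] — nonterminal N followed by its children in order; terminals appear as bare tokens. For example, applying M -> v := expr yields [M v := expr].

S
M
when e do M otherwise M
when e do when e do M otherwise M otherwise M
when e do when e do v := expr otherwise M otherwise M
when e do when e do v := expr otherwise v := expr otherwise M
when e do when e do v := expr otherwise v := expr otherwise v := expr

[S [M when e do [M when e do [M v := expr] otherwise [M v := expr]] otherwise [M v := expr]]]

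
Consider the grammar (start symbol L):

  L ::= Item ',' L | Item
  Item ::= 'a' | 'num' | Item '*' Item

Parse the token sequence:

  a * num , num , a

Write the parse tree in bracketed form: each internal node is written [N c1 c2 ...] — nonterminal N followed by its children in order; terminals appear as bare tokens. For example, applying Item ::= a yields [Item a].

[L [Item [Item a] * [Item num]] , [L [Item num] , [L [Item a]]]]

L
Item , L
Item * Item , L
a * Item , L
a * num , L
a * num , Item , L
a * num , num , L
a * num , num , Item
a * num , num , a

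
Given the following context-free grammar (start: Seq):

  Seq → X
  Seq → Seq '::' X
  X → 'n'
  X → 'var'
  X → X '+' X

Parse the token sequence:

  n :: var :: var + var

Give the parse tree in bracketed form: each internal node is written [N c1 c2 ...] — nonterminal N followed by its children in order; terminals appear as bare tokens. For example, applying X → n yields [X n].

[Seq [Seq [Seq [X n]] :: [X var]] :: [X [X var] + [X var]]]

Seq
Seq :: X
Seq :: X :: X
X :: X :: X
n :: X :: X
n :: var :: X
n :: var :: X + X
n :: var :: var + X
n :: var :: var + var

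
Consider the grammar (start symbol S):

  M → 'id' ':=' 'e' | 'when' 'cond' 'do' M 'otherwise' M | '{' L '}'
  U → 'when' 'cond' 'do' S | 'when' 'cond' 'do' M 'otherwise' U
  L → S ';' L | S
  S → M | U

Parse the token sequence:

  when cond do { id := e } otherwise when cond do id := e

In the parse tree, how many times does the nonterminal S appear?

[S [U when cond do [M { [L [S [M id := e]]] }] otherwise [U when cond do [S [M id := e]]]]]

3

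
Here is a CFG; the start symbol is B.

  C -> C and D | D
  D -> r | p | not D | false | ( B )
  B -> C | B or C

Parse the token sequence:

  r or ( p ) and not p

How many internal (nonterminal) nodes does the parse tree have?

12

[B [B [C [D r]]] or [C [C [D ( [B [C [D p]]] )]] and [D not [D p]]]]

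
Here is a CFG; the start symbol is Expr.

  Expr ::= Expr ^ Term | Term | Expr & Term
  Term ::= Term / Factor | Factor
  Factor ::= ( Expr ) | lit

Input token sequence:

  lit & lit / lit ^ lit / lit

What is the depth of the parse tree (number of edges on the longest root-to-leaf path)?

5

[Expr [Expr [Expr [Term [Factor lit]]] & [Term [Term [Factor lit]] / [Factor lit]]] ^ [Term [Term [Factor lit]] / [Factor lit]]]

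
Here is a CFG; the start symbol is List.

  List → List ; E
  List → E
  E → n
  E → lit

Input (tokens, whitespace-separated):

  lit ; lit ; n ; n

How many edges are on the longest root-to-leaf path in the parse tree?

5

[List [List [List [List [E lit]] ; [E lit]] ; [E n]] ; [E n]]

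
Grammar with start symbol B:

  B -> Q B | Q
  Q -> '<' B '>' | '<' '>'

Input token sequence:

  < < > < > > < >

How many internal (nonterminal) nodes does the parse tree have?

8

[B [Q < [B [Q < >] [B [Q < >]]] >] [B [Q < >]]]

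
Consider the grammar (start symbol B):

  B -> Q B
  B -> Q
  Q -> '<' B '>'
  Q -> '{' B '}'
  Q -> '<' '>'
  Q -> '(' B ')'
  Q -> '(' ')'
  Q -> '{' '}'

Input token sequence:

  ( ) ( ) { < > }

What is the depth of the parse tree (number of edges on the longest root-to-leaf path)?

[B [Q ( )] [B [Q ( )] [B [Q { [B [Q < >]] }]]]]

6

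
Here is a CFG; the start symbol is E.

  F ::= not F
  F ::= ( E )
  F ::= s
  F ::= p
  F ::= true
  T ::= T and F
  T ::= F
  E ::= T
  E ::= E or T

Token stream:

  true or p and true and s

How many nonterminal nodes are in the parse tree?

10

[E [E [T [F true]]] or [T [T [T [F p]] and [F true]] and [F s]]]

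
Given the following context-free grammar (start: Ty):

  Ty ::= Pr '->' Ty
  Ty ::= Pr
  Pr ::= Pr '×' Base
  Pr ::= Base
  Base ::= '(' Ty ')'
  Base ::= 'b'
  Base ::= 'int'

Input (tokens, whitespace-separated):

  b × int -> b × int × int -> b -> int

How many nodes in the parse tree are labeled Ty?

[Ty [Pr [Pr [Base b]] × [Base int]] -> [Ty [Pr [Pr [Pr [Base b]] × [Base int]] × [Base int]] -> [Ty [Pr [Base b]] -> [Ty [Pr [Base int]]]]]]

4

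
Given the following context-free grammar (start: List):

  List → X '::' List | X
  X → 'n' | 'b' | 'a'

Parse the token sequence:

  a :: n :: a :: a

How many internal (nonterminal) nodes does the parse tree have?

8

[List [X a] :: [List [X n] :: [List [X a] :: [List [X a]]]]]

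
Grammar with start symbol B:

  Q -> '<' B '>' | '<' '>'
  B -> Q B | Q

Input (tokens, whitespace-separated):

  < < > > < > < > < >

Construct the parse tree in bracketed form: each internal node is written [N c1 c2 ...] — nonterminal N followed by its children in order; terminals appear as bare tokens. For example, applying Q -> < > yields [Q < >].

[B [Q < [B [Q < >]] >] [B [Q < >] [B [Q < >] [B [Q < >]]]]]

B
Q B
< B > B
< Q > B
< < > > B
< < > > Q B
< < > > < > B
< < > > < > Q B
< < > > < > < > B
< < > > < > < > Q
< < > > < > < > < >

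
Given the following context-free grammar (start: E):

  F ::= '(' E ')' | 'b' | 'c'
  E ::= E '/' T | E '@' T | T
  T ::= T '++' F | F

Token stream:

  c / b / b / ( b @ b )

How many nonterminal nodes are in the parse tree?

18

[E [E [E [E [T [F c]]] / [T [F b]]] / [T [F b]]] / [T [F ( [E [E [T [F b]]] @ [T [F b]]] )]]]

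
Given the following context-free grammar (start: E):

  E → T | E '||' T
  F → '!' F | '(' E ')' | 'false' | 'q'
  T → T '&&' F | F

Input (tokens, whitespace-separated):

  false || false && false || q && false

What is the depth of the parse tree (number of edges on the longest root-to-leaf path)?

5

[E [E [E [T [F false]]] || [T [T [F false]] && [F false]]] || [T [T [F q]] && [F false]]]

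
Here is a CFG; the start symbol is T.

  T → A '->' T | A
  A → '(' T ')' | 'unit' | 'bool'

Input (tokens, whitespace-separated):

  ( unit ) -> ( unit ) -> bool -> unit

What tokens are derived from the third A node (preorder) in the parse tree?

[T [A ( [T [A unit]] )] -> [T [A ( [T [A unit]] )] -> [T [A bool] -> [T [A unit]]]]]

( unit )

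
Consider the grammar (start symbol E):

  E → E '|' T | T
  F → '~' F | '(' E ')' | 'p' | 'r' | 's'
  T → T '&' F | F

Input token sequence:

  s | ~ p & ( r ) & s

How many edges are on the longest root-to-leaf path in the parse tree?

7

[E [E [T [F s]]] | [T [T [T [F ~ [F p]]] & [F ( [E [T [F r]]] )]] & [F s]]]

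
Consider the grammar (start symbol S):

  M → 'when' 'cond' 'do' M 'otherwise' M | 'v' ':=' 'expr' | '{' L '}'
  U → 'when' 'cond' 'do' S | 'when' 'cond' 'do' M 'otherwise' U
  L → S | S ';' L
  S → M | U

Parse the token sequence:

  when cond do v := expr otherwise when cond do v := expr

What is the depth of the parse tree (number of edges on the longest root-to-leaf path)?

5

[S [U when cond do [M v := expr] otherwise [U when cond do [S [M v := expr]]]]]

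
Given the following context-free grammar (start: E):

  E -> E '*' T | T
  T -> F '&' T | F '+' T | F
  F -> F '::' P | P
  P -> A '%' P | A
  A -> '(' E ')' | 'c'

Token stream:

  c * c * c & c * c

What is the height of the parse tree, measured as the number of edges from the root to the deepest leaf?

8

[E [E [E [E [T [F [P [A c]]]]] * [T [F [P [A c]]]]] * [T [F [P [A c]]] & [T [F [P [A c]]]]]] * [T [F [P [A c]]]]]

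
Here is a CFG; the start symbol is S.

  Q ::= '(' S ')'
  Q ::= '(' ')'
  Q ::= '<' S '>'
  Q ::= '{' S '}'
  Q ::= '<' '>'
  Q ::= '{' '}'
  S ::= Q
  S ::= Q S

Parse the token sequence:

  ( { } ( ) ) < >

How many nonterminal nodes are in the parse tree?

8

[S [Q ( [S [Q { }] [S [Q ( )]]] )] [S [Q < >]]]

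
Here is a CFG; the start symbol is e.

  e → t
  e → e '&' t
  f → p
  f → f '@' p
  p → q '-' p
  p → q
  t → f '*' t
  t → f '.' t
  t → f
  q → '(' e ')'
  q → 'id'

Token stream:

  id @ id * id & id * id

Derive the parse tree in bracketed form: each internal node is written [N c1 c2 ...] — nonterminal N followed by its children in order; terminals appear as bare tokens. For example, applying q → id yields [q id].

[e [e [t [f [f [p [q id]]] @ [p [q id]]] * [t [f [p [q id]]]]]] & [t [f [p [q id]]] * [t [f [p [q id]]]]]]

e
e & t
t & t
f * t & t
f @ p * t & t
p @ p * t & t
q @ p * t & t
id @ p * t & t
id @ q * t & t
id @ id * t & t
id @ id * f & t
id @ id * p & t
id @ id * q & t
id @ id * id & t
id @ id * id & f * t
id @ id * id & p * t
id @ id * id & q * t
id @ id * id & id * t
id @ id * id & id * f
id @ id * id & id * p
id @ id * id & id * q
id @ id * id & id * id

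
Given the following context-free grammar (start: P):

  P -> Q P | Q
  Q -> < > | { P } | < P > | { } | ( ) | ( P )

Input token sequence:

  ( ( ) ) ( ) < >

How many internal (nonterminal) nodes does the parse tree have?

[P [Q ( [P [Q ( )]] )] [P [Q ( )] [P [Q < >]]]]

8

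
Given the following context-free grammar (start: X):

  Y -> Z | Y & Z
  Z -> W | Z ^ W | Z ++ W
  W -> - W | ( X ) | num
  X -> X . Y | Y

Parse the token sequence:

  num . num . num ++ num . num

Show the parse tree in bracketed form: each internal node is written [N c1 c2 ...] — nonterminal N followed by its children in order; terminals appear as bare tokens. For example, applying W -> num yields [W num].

[X [X [X [X [Y [Z [W num]]]] . [Y [Z [W num]]]] . [Y [Z [Z [W num]] ++ [W num]]]] . [Y [Z [W num]]]]

X
X . Y
X . Y . Y
X . Y . Y . Y
Y . Y . Y . Y
Z . Y . Y . Y
W . Y . Y . Y
num . Y . Y . Y
num . Z . Y . Y
num . W . Y . Y
num . num . Y . Y
num . num . Z . Y
num . num . Z ++ W . Y
num . num . W ++ W . Y
num . num . num ++ W . Y
num . num . num ++ num . Y
num . num . num ++ num . Z
num . num . num ++ num . W
num . num . num ++ num . num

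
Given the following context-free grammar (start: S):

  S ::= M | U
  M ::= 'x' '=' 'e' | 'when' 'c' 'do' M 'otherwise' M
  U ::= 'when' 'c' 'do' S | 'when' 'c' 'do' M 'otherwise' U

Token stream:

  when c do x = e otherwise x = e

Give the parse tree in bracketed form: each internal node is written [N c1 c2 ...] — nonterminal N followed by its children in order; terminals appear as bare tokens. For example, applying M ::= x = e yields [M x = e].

[S [M when c do [M x = e] otherwise [M x = e]]]

S
M
when c do M otherwise M
when c do x = e otherwise M
when c do x = e otherwise x = e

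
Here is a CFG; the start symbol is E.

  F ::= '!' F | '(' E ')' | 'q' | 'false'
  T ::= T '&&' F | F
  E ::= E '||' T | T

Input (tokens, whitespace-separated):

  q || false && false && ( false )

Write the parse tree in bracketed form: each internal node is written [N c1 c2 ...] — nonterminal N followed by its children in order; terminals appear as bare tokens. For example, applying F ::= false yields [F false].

E
E || T
T || T
F || T
q || T
q || T && F
q || T && F && F
q || F && F && F
q || false && F && F
q || false && false && F
q || false && false && ( E )
q || false && false && ( T )
q || false && false && ( F )
q || false && false && ( false )

[E [E [T [F q]]] || [T [T [T [F false]] && [F false]] && [F ( [E [T [F false]]] )]]]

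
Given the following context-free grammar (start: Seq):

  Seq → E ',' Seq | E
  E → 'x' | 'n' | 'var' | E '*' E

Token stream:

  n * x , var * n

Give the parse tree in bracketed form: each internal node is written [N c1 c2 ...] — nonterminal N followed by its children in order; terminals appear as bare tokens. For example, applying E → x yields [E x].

[Seq [E [E n] * [E x]] , [Seq [E [E var] * [E n]]]]

Seq
E , Seq
E * E , Seq
n * E , Seq
n * x , Seq
n * x , E
n * x , E * E
n * x , var * E
n * x , var * n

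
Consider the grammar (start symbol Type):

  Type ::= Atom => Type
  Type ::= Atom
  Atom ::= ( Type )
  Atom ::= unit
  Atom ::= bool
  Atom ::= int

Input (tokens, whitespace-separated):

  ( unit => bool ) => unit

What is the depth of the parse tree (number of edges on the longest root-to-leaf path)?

[Type [Atom ( [Type [Atom unit] => [Type [Atom bool]]] )] => [Type [Atom unit]]]

5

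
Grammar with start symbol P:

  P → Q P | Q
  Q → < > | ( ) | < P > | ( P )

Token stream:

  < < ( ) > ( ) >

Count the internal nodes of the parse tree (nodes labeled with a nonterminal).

8

[P [Q < [P [Q < [P [Q ( )]] >] [P [Q ( )]]] >]]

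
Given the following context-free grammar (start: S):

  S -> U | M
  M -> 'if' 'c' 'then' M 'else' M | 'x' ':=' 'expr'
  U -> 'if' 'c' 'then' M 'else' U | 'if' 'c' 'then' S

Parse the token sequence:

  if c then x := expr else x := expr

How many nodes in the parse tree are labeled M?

3

[S [M if c then [M x := expr] else [M x := expr]]]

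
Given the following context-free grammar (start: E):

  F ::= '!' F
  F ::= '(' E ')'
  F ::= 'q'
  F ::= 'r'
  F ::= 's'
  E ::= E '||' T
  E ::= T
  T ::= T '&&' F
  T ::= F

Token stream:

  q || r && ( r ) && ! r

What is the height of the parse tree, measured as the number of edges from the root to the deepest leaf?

7

[E [E [T [F q]]] || [T [T [T [F r]] && [F ( [E [T [F r]]] )]] && [F ! [F r]]]]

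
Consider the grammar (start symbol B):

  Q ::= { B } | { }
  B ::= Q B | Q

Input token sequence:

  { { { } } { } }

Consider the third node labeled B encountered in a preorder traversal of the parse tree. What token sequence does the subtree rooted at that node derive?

[B [Q { [B [Q { [B [Q { }]] }] [B [Q { }]]] }]]

{ }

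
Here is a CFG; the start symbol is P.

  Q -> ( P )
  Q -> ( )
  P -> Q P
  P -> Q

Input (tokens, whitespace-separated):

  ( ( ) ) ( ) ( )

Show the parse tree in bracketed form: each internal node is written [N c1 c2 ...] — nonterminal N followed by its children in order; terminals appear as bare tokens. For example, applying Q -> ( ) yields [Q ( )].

P
Q P
( P ) P
( Q ) P
( ( ) ) P
( ( ) ) Q P
( ( ) ) ( ) P
( ( ) ) ( ) Q
( ( ) ) ( ) ( )

[P [Q ( [P [Q ( )]] )] [P [Q ( )] [P [Q ( )]]]]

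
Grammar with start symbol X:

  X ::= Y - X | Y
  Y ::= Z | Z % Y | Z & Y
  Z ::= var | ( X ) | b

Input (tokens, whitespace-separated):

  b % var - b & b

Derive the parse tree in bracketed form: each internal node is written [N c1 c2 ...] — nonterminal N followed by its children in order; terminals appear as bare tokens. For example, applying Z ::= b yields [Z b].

X
Y - X
Z % Y - X
b % Y - X
b % Z - X
b % var - X
b % var - Y
b % var - Z & Y
b % var - b & Y
b % var - b & Z
b % var - b & b

[X [Y [Z b] % [Y [Z var]]] - [X [Y [Z b] & [Y [Z b]]]]]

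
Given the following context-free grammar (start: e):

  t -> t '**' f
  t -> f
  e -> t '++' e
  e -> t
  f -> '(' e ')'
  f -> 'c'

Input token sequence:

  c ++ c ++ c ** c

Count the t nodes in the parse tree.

[e [t [f c]] ++ [e [t [f c]] ++ [e [t [t [f c]] ** [f c]]]]]

4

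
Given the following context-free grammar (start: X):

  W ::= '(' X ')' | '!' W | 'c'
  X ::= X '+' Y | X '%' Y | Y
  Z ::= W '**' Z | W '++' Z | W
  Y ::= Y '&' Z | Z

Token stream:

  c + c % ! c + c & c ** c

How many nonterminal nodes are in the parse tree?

[X [X [X [X [Y [Z [W c]]]] + [Y [Z [W c]]]] % [Y [Z [W ! [W c]]]]] + [Y [Y [Z [W c]]] & [Z [W c] ** [Z [W c]]]]]

22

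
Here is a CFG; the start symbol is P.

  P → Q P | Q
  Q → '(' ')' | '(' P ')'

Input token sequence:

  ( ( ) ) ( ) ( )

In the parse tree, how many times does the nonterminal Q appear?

[P [Q ( [P [Q ( )]] )] [P [Q ( )] [P [Q ( )]]]]

4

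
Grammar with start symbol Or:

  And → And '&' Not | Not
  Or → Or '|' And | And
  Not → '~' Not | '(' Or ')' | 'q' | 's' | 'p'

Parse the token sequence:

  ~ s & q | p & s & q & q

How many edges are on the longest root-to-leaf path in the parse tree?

[Or [Or [And [And [Not ~ [Not s]]] & [Not q]]] | [And [And [And [And [Not p]] & [Not s]] & [Not q]] & [Not q]]]

6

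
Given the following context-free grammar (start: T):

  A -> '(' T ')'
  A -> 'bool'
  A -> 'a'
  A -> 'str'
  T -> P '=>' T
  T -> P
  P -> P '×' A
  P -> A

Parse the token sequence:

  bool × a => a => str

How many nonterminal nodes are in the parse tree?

11

[T [P [P [A bool]] × [A a]] => [T [P [A a]] => [T [P [A str]]]]]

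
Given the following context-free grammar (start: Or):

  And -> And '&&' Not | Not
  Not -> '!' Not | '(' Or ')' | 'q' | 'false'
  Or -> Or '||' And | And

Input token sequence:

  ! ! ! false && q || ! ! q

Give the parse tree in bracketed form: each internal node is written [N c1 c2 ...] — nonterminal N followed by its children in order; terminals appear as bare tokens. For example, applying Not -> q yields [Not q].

[Or [Or [And [And [Not ! [Not ! [Not ! [Not false]]]]] && [Not q]]] || [And [Not ! [Not ! [Not q]]]]]

Or
Or || And
And || And
And && Not || And
Not && Not || And
! Not && Not || And
! ! Not && Not || And
! ! ! Not && Not || And
! ! ! false && Not || And
! ! ! false && q || And
! ! ! false && q || Not
! ! ! false && q || ! Not
! ! ! false && q || ! ! Not
! ! ! false && q || ! ! q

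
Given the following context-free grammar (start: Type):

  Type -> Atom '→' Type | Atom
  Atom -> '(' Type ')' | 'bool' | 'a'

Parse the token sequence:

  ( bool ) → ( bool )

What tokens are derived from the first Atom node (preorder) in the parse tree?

[Type [Atom ( [Type [Atom bool]] )] → [Type [Atom ( [Type [Atom bool]] )]]]

( bool )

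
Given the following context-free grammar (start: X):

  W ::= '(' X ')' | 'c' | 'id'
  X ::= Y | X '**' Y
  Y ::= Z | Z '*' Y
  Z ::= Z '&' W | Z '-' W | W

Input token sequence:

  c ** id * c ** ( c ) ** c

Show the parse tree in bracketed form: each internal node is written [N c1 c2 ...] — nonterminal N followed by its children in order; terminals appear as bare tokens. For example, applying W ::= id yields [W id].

[X [X [X [X [Y [Z [W c]]]] ** [Y [Z [W id]] * [Y [Z [W c]]]]] ** [Y [Z [W ( [X [Y [Z [W c]]]] )]]]] ** [Y [Z [W c]]]]

X
X ** Y
X ** Y ** Y
X ** Y ** Y ** Y
Y ** Y ** Y ** Y
Z ** Y ** Y ** Y
W ** Y ** Y ** Y
c ** Y ** Y ** Y
c ** Z * Y ** Y ** Y
c ** W * Y ** Y ** Y
c ** id * Y ** Y ** Y
c ** id * Z ** Y ** Y
c ** id * W ** Y ** Y
c ** id * c ** Y ** Y
c ** id * c ** Z ** Y
c ** id * c ** W ** Y
c ** id * c ** ( X ) ** Y
c ** id * c ** ( Y ) ** Y
c ** id * c ** ( Z ) ** Y
c ** id * c ** ( W ) ** Y
c ** id * c ** ( c ) ** Y
c ** id * c ** ( c ) ** Z
c ** id * c ** ( c ) ** W
c ** id * c ** ( c ) ** c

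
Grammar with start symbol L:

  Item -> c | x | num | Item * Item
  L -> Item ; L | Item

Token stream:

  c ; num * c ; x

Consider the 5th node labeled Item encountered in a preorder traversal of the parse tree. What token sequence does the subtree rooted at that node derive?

x

[L [Item c] ; [L [Item [Item num] * [Item c]] ; [L [Item x]]]]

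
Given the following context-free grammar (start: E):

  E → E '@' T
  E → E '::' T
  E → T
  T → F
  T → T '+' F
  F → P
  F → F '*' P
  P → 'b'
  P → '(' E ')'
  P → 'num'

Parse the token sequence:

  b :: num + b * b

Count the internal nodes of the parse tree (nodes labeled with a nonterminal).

13

[E [E [T [F [P b]]]] :: [T [T [F [P num]]] + [F [F [P b]] * [P b]]]]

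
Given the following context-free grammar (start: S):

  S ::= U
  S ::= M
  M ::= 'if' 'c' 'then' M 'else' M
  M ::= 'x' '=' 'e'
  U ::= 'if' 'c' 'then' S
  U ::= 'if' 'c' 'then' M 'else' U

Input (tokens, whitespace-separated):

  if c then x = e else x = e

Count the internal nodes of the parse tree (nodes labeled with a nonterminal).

4

[S [M if c then [M x = e] else [M x = e]]]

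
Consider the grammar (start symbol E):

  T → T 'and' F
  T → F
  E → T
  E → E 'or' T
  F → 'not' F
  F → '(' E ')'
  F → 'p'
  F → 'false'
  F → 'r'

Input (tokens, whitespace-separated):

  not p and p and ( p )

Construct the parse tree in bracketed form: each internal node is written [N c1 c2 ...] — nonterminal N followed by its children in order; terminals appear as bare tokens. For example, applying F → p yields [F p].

[E [T [T [T [F not [F p]]] and [F p]] and [F ( [E [T [F p]]] )]]]

E
T
T and F
T and F and F
F and F and F
not F and F and F
not p and F and F
not p and p and F
not p and p and ( E )
not p and p and ( T )
not p and p and ( F )
not p and p and ( p )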